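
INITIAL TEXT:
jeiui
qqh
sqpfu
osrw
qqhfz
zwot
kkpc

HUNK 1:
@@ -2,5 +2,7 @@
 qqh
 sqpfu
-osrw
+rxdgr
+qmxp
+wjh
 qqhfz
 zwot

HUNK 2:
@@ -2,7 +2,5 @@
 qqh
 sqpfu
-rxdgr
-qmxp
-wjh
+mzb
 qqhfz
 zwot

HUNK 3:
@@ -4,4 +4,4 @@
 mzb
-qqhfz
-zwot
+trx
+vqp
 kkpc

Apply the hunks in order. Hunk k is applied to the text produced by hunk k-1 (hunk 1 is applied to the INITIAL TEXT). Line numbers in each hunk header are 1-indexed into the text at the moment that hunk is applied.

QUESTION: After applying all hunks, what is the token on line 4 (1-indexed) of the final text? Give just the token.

Hunk 1: at line 2 remove [osrw] add [rxdgr,qmxp,wjh] -> 9 lines: jeiui qqh sqpfu rxdgr qmxp wjh qqhfz zwot kkpc
Hunk 2: at line 2 remove [rxdgr,qmxp,wjh] add [mzb] -> 7 lines: jeiui qqh sqpfu mzb qqhfz zwot kkpc
Hunk 3: at line 4 remove [qqhfz,zwot] add [trx,vqp] -> 7 lines: jeiui qqh sqpfu mzb trx vqp kkpc
Final line 4: mzb

Answer: mzb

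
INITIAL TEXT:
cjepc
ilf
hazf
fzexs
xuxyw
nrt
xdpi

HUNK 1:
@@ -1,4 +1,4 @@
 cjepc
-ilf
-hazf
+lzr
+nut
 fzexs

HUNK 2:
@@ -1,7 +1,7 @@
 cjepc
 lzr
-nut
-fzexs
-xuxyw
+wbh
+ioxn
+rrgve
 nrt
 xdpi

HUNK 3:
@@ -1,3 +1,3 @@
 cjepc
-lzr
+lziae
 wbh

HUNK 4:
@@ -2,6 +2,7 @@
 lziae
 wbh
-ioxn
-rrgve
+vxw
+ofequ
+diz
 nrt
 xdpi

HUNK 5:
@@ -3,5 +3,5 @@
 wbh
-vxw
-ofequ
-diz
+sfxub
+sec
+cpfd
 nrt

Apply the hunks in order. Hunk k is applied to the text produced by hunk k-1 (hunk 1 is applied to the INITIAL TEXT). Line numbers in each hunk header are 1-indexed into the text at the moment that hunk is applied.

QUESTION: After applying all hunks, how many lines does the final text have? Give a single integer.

Hunk 1: at line 1 remove [ilf,hazf] add [lzr,nut] -> 7 lines: cjepc lzr nut fzexs xuxyw nrt xdpi
Hunk 2: at line 1 remove [nut,fzexs,xuxyw] add [wbh,ioxn,rrgve] -> 7 lines: cjepc lzr wbh ioxn rrgve nrt xdpi
Hunk 3: at line 1 remove [lzr] add [lziae] -> 7 lines: cjepc lziae wbh ioxn rrgve nrt xdpi
Hunk 4: at line 2 remove [ioxn,rrgve] add [vxw,ofequ,diz] -> 8 lines: cjepc lziae wbh vxw ofequ diz nrt xdpi
Hunk 5: at line 3 remove [vxw,ofequ,diz] add [sfxub,sec,cpfd] -> 8 lines: cjepc lziae wbh sfxub sec cpfd nrt xdpi
Final line count: 8

Answer: 8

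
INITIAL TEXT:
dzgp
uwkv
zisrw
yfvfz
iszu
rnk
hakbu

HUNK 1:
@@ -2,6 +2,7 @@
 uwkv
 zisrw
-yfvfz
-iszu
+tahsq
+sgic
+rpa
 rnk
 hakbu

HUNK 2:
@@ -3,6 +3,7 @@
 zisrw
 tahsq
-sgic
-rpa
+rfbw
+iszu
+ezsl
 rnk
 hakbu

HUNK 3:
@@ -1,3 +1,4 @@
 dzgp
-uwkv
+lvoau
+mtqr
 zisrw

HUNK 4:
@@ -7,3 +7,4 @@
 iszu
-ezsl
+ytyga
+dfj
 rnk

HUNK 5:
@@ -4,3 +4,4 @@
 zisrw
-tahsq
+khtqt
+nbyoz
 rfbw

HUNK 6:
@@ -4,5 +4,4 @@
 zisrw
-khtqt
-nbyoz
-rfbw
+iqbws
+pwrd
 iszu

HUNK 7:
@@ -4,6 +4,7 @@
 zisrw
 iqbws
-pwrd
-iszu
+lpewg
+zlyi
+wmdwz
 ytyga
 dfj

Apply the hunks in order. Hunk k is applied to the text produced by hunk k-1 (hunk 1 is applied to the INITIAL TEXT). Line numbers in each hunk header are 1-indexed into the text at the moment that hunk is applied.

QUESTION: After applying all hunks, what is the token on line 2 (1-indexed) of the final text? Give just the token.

Hunk 1: at line 2 remove [yfvfz,iszu] add [tahsq,sgic,rpa] -> 8 lines: dzgp uwkv zisrw tahsq sgic rpa rnk hakbu
Hunk 2: at line 3 remove [sgic,rpa] add [rfbw,iszu,ezsl] -> 9 lines: dzgp uwkv zisrw tahsq rfbw iszu ezsl rnk hakbu
Hunk 3: at line 1 remove [uwkv] add [lvoau,mtqr] -> 10 lines: dzgp lvoau mtqr zisrw tahsq rfbw iszu ezsl rnk hakbu
Hunk 4: at line 7 remove [ezsl] add [ytyga,dfj] -> 11 lines: dzgp lvoau mtqr zisrw tahsq rfbw iszu ytyga dfj rnk hakbu
Hunk 5: at line 4 remove [tahsq] add [khtqt,nbyoz] -> 12 lines: dzgp lvoau mtqr zisrw khtqt nbyoz rfbw iszu ytyga dfj rnk hakbu
Hunk 6: at line 4 remove [khtqt,nbyoz,rfbw] add [iqbws,pwrd] -> 11 lines: dzgp lvoau mtqr zisrw iqbws pwrd iszu ytyga dfj rnk hakbu
Hunk 7: at line 4 remove [pwrd,iszu] add [lpewg,zlyi,wmdwz] -> 12 lines: dzgp lvoau mtqr zisrw iqbws lpewg zlyi wmdwz ytyga dfj rnk hakbu
Final line 2: lvoau

Answer: lvoau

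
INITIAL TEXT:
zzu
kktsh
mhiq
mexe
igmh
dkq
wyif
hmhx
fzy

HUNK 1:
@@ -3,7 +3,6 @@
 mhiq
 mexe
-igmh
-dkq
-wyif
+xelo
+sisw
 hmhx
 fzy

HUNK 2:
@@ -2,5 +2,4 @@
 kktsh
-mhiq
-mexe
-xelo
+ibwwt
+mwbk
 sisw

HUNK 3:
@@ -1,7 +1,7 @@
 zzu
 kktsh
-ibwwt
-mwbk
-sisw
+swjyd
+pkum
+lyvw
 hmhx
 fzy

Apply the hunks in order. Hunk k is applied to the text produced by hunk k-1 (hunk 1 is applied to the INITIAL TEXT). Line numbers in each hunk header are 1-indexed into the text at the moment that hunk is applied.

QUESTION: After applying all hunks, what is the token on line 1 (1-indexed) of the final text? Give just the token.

Answer: zzu

Derivation:
Hunk 1: at line 3 remove [igmh,dkq,wyif] add [xelo,sisw] -> 8 lines: zzu kktsh mhiq mexe xelo sisw hmhx fzy
Hunk 2: at line 2 remove [mhiq,mexe,xelo] add [ibwwt,mwbk] -> 7 lines: zzu kktsh ibwwt mwbk sisw hmhx fzy
Hunk 3: at line 1 remove [ibwwt,mwbk,sisw] add [swjyd,pkum,lyvw] -> 7 lines: zzu kktsh swjyd pkum lyvw hmhx fzy
Final line 1: zzu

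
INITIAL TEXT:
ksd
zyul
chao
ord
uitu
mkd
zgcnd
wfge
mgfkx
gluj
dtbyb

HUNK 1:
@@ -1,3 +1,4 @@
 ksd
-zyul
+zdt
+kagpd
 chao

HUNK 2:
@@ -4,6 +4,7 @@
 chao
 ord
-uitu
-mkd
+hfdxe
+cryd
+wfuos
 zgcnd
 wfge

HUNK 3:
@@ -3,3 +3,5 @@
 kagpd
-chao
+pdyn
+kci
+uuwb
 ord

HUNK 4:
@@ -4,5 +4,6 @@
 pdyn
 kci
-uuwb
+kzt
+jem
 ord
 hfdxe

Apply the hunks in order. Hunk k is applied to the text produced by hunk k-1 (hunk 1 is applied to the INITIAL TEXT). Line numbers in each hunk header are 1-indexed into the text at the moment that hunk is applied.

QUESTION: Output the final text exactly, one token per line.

Answer: ksd
zdt
kagpd
pdyn
kci
kzt
jem
ord
hfdxe
cryd
wfuos
zgcnd
wfge
mgfkx
gluj
dtbyb

Derivation:
Hunk 1: at line 1 remove [zyul] add [zdt,kagpd] -> 12 lines: ksd zdt kagpd chao ord uitu mkd zgcnd wfge mgfkx gluj dtbyb
Hunk 2: at line 4 remove [uitu,mkd] add [hfdxe,cryd,wfuos] -> 13 lines: ksd zdt kagpd chao ord hfdxe cryd wfuos zgcnd wfge mgfkx gluj dtbyb
Hunk 3: at line 3 remove [chao] add [pdyn,kci,uuwb] -> 15 lines: ksd zdt kagpd pdyn kci uuwb ord hfdxe cryd wfuos zgcnd wfge mgfkx gluj dtbyb
Hunk 4: at line 4 remove [uuwb] add [kzt,jem] -> 16 lines: ksd zdt kagpd pdyn kci kzt jem ord hfdxe cryd wfuos zgcnd wfge mgfkx gluj dtbyb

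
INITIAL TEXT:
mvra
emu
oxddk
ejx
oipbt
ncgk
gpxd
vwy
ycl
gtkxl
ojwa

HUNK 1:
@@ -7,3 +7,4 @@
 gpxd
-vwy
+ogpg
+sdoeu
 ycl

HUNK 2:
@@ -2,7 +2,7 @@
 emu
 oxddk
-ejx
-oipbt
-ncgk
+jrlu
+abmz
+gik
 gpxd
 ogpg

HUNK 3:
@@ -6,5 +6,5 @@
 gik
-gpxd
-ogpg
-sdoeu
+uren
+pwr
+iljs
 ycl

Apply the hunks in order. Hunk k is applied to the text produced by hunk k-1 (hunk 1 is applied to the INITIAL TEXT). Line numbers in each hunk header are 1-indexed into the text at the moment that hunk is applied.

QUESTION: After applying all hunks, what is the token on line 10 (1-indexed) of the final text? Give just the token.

Hunk 1: at line 7 remove [vwy] add [ogpg,sdoeu] -> 12 lines: mvra emu oxddk ejx oipbt ncgk gpxd ogpg sdoeu ycl gtkxl ojwa
Hunk 2: at line 2 remove [ejx,oipbt,ncgk] add [jrlu,abmz,gik] -> 12 lines: mvra emu oxddk jrlu abmz gik gpxd ogpg sdoeu ycl gtkxl ojwa
Hunk 3: at line 6 remove [gpxd,ogpg,sdoeu] add [uren,pwr,iljs] -> 12 lines: mvra emu oxddk jrlu abmz gik uren pwr iljs ycl gtkxl ojwa
Final line 10: ycl

Answer: ycl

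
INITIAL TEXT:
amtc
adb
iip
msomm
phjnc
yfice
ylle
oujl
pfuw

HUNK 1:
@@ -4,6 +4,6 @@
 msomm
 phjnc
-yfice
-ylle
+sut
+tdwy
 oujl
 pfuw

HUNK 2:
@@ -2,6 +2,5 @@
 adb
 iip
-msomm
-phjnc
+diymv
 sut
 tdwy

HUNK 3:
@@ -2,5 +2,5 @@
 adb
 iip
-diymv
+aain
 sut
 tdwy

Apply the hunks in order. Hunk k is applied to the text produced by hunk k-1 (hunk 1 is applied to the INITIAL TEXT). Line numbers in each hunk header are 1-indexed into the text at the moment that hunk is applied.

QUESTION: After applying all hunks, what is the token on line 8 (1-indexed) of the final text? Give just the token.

Hunk 1: at line 4 remove [yfice,ylle] add [sut,tdwy] -> 9 lines: amtc adb iip msomm phjnc sut tdwy oujl pfuw
Hunk 2: at line 2 remove [msomm,phjnc] add [diymv] -> 8 lines: amtc adb iip diymv sut tdwy oujl pfuw
Hunk 3: at line 2 remove [diymv] add [aain] -> 8 lines: amtc adb iip aain sut tdwy oujl pfuw
Final line 8: pfuw

Answer: pfuw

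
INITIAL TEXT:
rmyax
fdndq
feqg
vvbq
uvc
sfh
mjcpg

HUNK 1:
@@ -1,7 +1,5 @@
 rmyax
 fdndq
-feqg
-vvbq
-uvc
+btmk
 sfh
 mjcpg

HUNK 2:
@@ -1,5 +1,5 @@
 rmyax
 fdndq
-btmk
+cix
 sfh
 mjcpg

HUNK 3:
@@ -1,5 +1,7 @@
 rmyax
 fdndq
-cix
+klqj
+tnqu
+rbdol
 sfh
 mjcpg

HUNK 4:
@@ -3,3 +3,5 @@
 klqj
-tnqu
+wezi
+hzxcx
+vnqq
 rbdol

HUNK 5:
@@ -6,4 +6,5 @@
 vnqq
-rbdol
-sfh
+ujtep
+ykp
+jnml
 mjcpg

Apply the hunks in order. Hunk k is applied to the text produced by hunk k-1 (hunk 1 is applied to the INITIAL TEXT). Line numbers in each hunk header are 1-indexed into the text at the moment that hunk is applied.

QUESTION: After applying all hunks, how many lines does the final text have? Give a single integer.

Answer: 10

Derivation:
Hunk 1: at line 1 remove [feqg,vvbq,uvc] add [btmk] -> 5 lines: rmyax fdndq btmk sfh mjcpg
Hunk 2: at line 1 remove [btmk] add [cix] -> 5 lines: rmyax fdndq cix sfh mjcpg
Hunk 3: at line 1 remove [cix] add [klqj,tnqu,rbdol] -> 7 lines: rmyax fdndq klqj tnqu rbdol sfh mjcpg
Hunk 4: at line 3 remove [tnqu] add [wezi,hzxcx,vnqq] -> 9 lines: rmyax fdndq klqj wezi hzxcx vnqq rbdol sfh mjcpg
Hunk 5: at line 6 remove [rbdol,sfh] add [ujtep,ykp,jnml] -> 10 lines: rmyax fdndq klqj wezi hzxcx vnqq ujtep ykp jnml mjcpg
Final line count: 10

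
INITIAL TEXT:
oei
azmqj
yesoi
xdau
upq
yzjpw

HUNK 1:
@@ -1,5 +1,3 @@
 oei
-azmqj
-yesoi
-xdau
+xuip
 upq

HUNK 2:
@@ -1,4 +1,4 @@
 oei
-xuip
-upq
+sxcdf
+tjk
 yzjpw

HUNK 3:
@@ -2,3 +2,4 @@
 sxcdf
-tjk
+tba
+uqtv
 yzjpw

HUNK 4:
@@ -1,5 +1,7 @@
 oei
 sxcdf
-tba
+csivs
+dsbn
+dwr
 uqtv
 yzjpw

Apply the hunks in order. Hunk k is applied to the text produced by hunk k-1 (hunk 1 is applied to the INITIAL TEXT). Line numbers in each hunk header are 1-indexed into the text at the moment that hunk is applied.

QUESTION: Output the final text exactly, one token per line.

Hunk 1: at line 1 remove [azmqj,yesoi,xdau] add [xuip] -> 4 lines: oei xuip upq yzjpw
Hunk 2: at line 1 remove [xuip,upq] add [sxcdf,tjk] -> 4 lines: oei sxcdf tjk yzjpw
Hunk 3: at line 2 remove [tjk] add [tba,uqtv] -> 5 lines: oei sxcdf tba uqtv yzjpw
Hunk 4: at line 1 remove [tba] add [csivs,dsbn,dwr] -> 7 lines: oei sxcdf csivs dsbn dwr uqtv yzjpw

Answer: oei
sxcdf
csivs
dsbn
dwr
uqtv
yzjpw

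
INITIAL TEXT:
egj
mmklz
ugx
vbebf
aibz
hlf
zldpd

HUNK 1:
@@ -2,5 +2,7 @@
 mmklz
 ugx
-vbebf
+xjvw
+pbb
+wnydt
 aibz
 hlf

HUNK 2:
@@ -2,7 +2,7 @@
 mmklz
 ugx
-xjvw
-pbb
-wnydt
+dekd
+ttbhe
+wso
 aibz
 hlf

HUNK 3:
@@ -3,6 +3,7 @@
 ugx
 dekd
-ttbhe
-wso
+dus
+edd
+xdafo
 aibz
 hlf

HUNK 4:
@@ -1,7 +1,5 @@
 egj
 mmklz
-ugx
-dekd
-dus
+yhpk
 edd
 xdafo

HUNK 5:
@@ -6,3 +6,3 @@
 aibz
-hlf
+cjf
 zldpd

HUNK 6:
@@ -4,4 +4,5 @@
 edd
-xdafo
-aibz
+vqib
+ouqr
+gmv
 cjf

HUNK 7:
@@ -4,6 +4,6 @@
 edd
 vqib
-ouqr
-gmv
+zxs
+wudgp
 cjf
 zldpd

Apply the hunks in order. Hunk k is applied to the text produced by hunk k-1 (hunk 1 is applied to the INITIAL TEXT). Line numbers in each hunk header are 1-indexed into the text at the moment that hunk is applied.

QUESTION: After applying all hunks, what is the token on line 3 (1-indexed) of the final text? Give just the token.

Answer: yhpk

Derivation:
Hunk 1: at line 2 remove [vbebf] add [xjvw,pbb,wnydt] -> 9 lines: egj mmklz ugx xjvw pbb wnydt aibz hlf zldpd
Hunk 2: at line 2 remove [xjvw,pbb,wnydt] add [dekd,ttbhe,wso] -> 9 lines: egj mmklz ugx dekd ttbhe wso aibz hlf zldpd
Hunk 3: at line 3 remove [ttbhe,wso] add [dus,edd,xdafo] -> 10 lines: egj mmklz ugx dekd dus edd xdafo aibz hlf zldpd
Hunk 4: at line 1 remove [ugx,dekd,dus] add [yhpk] -> 8 lines: egj mmklz yhpk edd xdafo aibz hlf zldpd
Hunk 5: at line 6 remove [hlf] add [cjf] -> 8 lines: egj mmklz yhpk edd xdafo aibz cjf zldpd
Hunk 6: at line 4 remove [xdafo,aibz] add [vqib,ouqr,gmv] -> 9 lines: egj mmklz yhpk edd vqib ouqr gmv cjf zldpd
Hunk 7: at line 4 remove [ouqr,gmv] add [zxs,wudgp] -> 9 lines: egj mmklz yhpk edd vqib zxs wudgp cjf zldpd
Final line 3: yhpk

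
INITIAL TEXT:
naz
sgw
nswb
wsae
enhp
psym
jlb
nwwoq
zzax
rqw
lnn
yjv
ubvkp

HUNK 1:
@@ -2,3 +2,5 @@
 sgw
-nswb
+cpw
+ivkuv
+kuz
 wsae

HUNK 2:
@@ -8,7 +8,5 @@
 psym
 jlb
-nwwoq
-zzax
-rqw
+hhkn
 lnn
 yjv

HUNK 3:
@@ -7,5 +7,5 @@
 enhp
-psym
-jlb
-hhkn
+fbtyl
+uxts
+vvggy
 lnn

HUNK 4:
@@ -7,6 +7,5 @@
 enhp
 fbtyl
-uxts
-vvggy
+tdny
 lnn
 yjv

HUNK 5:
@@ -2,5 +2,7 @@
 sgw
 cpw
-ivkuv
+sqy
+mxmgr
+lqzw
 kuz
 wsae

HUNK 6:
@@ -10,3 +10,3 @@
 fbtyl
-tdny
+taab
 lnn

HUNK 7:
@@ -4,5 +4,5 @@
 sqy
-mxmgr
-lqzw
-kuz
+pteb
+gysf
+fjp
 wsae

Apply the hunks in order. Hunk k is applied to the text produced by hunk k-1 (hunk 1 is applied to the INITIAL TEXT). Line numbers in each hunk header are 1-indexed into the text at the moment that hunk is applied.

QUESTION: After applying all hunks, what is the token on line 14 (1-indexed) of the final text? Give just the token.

Answer: ubvkp

Derivation:
Hunk 1: at line 2 remove [nswb] add [cpw,ivkuv,kuz] -> 15 lines: naz sgw cpw ivkuv kuz wsae enhp psym jlb nwwoq zzax rqw lnn yjv ubvkp
Hunk 2: at line 8 remove [nwwoq,zzax,rqw] add [hhkn] -> 13 lines: naz sgw cpw ivkuv kuz wsae enhp psym jlb hhkn lnn yjv ubvkp
Hunk 3: at line 7 remove [psym,jlb,hhkn] add [fbtyl,uxts,vvggy] -> 13 lines: naz sgw cpw ivkuv kuz wsae enhp fbtyl uxts vvggy lnn yjv ubvkp
Hunk 4: at line 7 remove [uxts,vvggy] add [tdny] -> 12 lines: naz sgw cpw ivkuv kuz wsae enhp fbtyl tdny lnn yjv ubvkp
Hunk 5: at line 2 remove [ivkuv] add [sqy,mxmgr,lqzw] -> 14 lines: naz sgw cpw sqy mxmgr lqzw kuz wsae enhp fbtyl tdny lnn yjv ubvkp
Hunk 6: at line 10 remove [tdny] add [taab] -> 14 lines: naz sgw cpw sqy mxmgr lqzw kuz wsae enhp fbtyl taab lnn yjv ubvkp
Hunk 7: at line 4 remove [mxmgr,lqzw,kuz] add [pteb,gysf,fjp] -> 14 lines: naz sgw cpw sqy pteb gysf fjp wsae enhp fbtyl taab lnn yjv ubvkp
Final line 14: ubvkp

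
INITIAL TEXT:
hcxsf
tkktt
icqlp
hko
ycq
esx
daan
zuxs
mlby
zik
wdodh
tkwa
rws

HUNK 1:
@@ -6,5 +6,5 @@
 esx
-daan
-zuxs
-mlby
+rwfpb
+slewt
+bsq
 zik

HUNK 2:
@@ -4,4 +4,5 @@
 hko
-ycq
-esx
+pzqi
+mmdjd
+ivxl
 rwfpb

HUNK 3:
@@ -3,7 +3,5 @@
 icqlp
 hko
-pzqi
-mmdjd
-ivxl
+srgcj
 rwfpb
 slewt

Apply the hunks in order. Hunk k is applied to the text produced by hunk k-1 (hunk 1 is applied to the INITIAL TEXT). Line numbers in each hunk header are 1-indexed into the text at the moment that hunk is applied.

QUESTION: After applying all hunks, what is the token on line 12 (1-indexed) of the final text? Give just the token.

Hunk 1: at line 6 remove [daan,zuxs,mlby] add [rwfpb,slewt,bsq] -> 13 lines: hcxsf tkktt icqlp hko ycq esx rwfpb slewt bsq zik wdodh tkwa rws
Hunk 2: at line 4 remove [ycq,esx] add [pzqi,mmdjd,ivxl] -> 14 lines: hcxsf tkktt icqlp hko pzqi mmdjd ivxl rwfpb slewt bsq zik wdodh tkwa rws
Hunk 3: at line 3 remove [pzqi,mmdjd,ivxl] add [srgcj] -> 12 lines: hcxsf tkktt icqlp hko srgcj rwfpb slewt bsq zik wdodh tkwa rws
Final line 12: rws

Answer: rws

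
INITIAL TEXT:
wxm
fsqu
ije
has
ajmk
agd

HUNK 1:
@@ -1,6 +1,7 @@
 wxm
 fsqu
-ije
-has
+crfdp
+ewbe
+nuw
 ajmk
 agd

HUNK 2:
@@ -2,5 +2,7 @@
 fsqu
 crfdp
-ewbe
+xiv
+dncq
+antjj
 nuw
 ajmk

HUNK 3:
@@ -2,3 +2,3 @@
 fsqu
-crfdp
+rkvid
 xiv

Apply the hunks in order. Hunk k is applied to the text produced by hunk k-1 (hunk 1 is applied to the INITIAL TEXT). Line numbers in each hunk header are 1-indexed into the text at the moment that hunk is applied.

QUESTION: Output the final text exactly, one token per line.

Answer: wxm
fsqu
rkvid
xiv
dncq
antjj
nuw
ajmk
agd

Derivation:
Hunk 1: at line 1 remove [ije,has] add [crfdp,ewbe,nuw] -> 7 lines: wxm fsqu crfdp ewbe nuw ajmk agd
Hunk 2: at line 2 remove [ewbe] add [xiv,dncq,antjj] -> 9 lines: wxm fsqu crfdp xiv dncq antjj nuw ajmk agd
Hunk 3: at line 2 remove [crfdp] add [rkvid] -> 9 lines: wxm fsqu rkvid xiv dncq antjj nuw ajmk agd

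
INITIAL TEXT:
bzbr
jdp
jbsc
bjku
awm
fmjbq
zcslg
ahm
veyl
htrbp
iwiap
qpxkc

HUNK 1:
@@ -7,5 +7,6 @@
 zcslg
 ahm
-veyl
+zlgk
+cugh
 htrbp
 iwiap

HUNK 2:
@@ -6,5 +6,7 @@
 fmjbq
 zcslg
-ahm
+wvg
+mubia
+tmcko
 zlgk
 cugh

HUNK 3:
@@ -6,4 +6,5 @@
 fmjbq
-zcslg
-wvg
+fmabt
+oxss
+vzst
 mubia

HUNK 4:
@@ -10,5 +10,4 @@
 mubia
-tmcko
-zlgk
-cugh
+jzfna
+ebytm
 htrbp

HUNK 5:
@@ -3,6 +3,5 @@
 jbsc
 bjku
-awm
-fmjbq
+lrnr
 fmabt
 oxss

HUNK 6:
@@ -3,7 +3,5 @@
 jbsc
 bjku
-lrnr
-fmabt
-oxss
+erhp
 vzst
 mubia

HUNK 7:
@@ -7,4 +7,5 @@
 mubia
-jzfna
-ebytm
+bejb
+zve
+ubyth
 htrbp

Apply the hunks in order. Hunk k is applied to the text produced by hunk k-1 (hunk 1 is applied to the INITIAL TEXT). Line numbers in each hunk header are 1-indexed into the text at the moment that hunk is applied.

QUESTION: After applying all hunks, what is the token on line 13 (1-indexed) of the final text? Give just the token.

Hunk 1: at line 7 remove [veyl] add [zlgk,cugh] -> 13 lines: bzbr jdp jbsc bjku awm fmjbq zcslg ahm zlgk cugh htrbp iwiap qpxkc
Hunk 2: at line 6 remove [ahm] add [wvg,mubia,tmcko] -> 15 lines: bzbr jdp jbsc bjku awm fmjbq zcslg wvg mubia tmcko zlgk cugh htrbp iwiap qpxkc
Hunk 3: at line 6 remove [zcslg,wvg] add [fmabt,oxss,vzst] -> 16 lines: bzbr jdp jbsc bjku awm fmjbq fmabt oxss vzst mubia tmcko zlgk cugh htrbp iwiap qpxkc
Hunk 4: at line 10 remove [tmcko,zlgk,cugh] add [jzfna,ebytm] -> 15 lines: bzbr jdp jbsc bjku awm fmjbq fmabt oxss vzst mubia jzfna ebytm htrbp iwiap qpxkc
Hunk 5: at line 3 remove [awm,fmjbq] add [lrnr] -> 14 lines: bzbr jdp jbsc bjku lrnr fmabt oxss vzst mubia jzfna ebytm htrbp iwiap qpxkc
Hunk 6: at line 3 remove [lrnr,fmabt,oxss] add [erhp] -> 12 lines: bzbr jdp jbsc bjku erhp vzst mubia jzfna ebytm htrbp iwiap qpxkc
Hunk 7: at line 7 remove [jzfna,ebytm] add [bejb,zve,ubyth] -> 13 lines: bzbr jdp jbsc bjku erhp vzst mubia bejb zve ubyth htrbp iwiap qpxkc
Final line 13: qpxkc

Answer: qpxkc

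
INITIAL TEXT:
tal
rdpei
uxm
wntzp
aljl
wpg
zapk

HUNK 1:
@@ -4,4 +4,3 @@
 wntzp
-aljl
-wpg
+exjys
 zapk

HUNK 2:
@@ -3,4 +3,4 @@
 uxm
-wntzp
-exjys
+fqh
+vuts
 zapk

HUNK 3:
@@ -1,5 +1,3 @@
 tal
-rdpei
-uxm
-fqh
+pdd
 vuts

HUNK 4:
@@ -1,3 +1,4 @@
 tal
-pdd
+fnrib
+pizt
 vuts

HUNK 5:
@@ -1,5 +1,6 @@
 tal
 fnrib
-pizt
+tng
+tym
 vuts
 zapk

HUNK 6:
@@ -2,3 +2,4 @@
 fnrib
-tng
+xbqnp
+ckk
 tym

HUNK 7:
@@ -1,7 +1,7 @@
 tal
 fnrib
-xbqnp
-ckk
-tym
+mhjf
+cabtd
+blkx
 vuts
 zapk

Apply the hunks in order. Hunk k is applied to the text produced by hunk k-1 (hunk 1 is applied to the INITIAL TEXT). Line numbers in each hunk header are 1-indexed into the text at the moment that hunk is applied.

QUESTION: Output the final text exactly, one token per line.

Answer: tal
fnrib
mhjf
cabtd
blkx
vuts
zapk

Derivation:
Hunk 1: at line 4 remove [aljl,wpg] add [exjys] -> 6 lines: tal rdpei uxm wntzp exjys zapk
Hunk 2: at line 3 remove [wntzp,exjys] add [fqh,vuts] -> 6 lines: tal rdpei uxm fqh vuts zapk
Hunk 3: at line 1 remove [rdpei,uxm,fqh] add [pdd] -> 4 lines: tal pdd vuts zapk
Hunk 4: at line 1 remove [pdd] add [fnrib,pizt] -> 5 lines: tal fnrib pizt vuts zapk
Hunk 5: at line 1 remove [pizt] add [tng,tym] -> 6 lines: tal fnrib tng tym vuts zapk
Hunk 6: at line 2 remove [tng] add [xbqnp,ckk] -> 7 lines: tal fnrib xbqnp ckk tym vuts zapk
Hunk 7: at line 1 remove [xbqnp,ckk,tym] add [mhjf,cabtd,blkx] -> 7 lines: tal fnrib mhjf cabtd blkx vuts zapk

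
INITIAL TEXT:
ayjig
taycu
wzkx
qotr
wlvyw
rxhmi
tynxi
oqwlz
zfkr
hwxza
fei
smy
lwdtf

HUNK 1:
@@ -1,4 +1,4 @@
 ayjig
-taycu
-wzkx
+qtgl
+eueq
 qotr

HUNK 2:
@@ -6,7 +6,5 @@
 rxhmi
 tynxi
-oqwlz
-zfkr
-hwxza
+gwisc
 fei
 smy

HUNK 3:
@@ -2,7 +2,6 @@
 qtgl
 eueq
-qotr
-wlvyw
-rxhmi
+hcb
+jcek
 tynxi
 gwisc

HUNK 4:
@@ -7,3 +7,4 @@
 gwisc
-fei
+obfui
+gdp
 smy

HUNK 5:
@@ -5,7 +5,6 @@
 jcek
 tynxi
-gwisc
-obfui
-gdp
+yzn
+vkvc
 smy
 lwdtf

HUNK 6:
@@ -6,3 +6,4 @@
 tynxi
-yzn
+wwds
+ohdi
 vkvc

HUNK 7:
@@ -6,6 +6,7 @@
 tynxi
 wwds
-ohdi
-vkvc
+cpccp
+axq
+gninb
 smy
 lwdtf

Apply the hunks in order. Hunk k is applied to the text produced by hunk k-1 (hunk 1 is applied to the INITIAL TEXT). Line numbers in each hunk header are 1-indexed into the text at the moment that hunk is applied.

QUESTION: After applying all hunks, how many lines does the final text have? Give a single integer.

Hunk 1: at line 1 remove [taycu,wzkx] add [qtgl,eueq] -> 13 lines: ayjig qtgl eueq qotr wlvyw rxhmi tynxi oqwlz zfkr hwxza fei smy lwdtf
Hunk 2: at line 6 remove [oqwlz,zfkr,hwxza] add [gwisc] -> 11 lines: ayjig qtgl eueq qotr wlvyw rxhmi tynxi gwisc fei smy lwdtf
Hunk 3: at line 2 remove [qotr,wlvyw,rxhmi] add [hcb,jcek] -> 10 lines: ayjig qtgl eueq hcb jcek tynxi gwisc fei smy lwdtf
Hunk 4: at line 7 remove [fei] add [obfui,gdp] -> 11 lines: ayjig qtgl eueq hcb jcek tynxi gwisc obfui gdp smy lwdtf
Hunk 5: at line 5 remove [gwisc,obfui,gdp] add [yzn,vkvc] -> 10 lines: ayjig qtgl eueq hcb jcek tynxi yzn vkvc smy lwdtf
Hunk 6: at line 6 remove [yzn] add [wwds,ohdi] -> 11 lines: ayjig qtgl eueq hcb jcek tynxi wwds ohdi vkvc smy lwdtf
Hunk 7: at line 6 remove [ohdi,vkvc] add [cpccp,axq,gninb] -> 12 lines: ayjig qtgl eueq hcb jcek tynxi wwds cpccp axq gninb smy lwdtf
Final line count: 12

Answer: 12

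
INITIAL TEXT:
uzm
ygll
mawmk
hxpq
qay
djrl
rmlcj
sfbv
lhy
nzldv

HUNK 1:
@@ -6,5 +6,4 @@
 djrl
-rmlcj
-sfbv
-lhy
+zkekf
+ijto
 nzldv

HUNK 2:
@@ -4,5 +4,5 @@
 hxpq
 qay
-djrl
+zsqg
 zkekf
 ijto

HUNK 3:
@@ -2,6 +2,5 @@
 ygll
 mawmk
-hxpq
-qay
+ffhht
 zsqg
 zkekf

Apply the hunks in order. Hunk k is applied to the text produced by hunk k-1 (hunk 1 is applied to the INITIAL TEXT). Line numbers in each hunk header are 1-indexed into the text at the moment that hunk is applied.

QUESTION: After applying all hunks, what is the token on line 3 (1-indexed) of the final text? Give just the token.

Hunk 1: at line 6 remove [rmlcj,sfbv,lhy] add [zkekf,ijto] -> 9 lines: uzm ygll mawmk hxpq qay djrl zkekf ijto nzldv
Hunk 2: at line 4 remove [djrl] add [zsqg] -> 9 lines: uzm ygll mawmk hxpq qay zsqg zkekf ijto nzldv
Hunk 3: at line 2 remove [hxpq,qay] add [ffhht] -> 8 lines: uzm ygll mawmk ffhht zsqg zkekf ijto nzldv
Final line 3: mawmk

Answer: mawmk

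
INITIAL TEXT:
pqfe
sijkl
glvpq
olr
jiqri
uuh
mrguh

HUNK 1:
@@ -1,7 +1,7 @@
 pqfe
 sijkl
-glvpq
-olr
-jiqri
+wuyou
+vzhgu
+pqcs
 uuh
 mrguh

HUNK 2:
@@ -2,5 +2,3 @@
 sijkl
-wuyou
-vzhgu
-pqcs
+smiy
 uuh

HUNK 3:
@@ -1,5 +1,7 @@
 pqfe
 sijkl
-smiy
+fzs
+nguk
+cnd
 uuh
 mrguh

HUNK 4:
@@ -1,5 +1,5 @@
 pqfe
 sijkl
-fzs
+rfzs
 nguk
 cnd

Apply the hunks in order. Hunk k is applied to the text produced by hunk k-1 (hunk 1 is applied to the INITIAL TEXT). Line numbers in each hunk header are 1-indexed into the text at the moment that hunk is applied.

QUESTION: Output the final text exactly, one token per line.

Answer: pqfe
sijkl
rfzs
nguk
cnd
uuh
mrguh

Derivation:
Hunk 1: at line 1 remove [glvpq,olr,jiqri] add [wuyou,vzhgu,pqcs] -> 7 lines: pqfe sijkl wuyou vzhgu pqcs uuh mrguh
Hunk 2: at line 2 remove [wuyou,vzhgu,pqcs] add [smiy] -> 5 lines: pqfe sijkl smiy uuh mrguh
Hunk 3: at line 1 remove [smiy] add [fzs,nguk,cnd] -> 7 lines: pqfe sijkl fzs nguk cnd uuh mrguh
Hunk 4: at line 1 remove [fzs] add [rfzs] -> 7 lines: pqfe sijkl rfzs nguk cnd uuh mrguh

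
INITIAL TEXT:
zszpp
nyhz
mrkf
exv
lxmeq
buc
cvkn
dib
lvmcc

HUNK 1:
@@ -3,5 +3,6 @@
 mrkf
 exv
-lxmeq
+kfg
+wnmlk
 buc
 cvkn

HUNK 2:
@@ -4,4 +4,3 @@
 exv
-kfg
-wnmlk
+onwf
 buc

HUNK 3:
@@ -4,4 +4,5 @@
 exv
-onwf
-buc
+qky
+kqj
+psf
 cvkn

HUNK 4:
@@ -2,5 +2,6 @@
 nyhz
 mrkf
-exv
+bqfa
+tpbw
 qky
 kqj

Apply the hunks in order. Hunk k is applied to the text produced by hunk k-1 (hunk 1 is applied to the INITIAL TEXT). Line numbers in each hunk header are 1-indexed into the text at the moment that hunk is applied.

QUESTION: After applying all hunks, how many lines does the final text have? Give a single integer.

Hunk 1: at line 3 remove [lxmeq] add [kfg,wnmlk] -> 10 lines: zszpp nyhz mrkf exv kfg wnmlk buc cvkn dib lvmcc
Hunk 2: at line 4 remove [kfg,wnmlk] add [onwf] -> 9 lines: zszpp nyhz mrkf exv onwf buc cvkn dib lvmcc
Hunk 3: at line 4 remove [onwf,buc] add [qky,kqj,psf] -> 10 lines: zszpp nyhz mrkf exv qky kqj psf cvkn dib lvmcc
Hunk 4: at line 2 remove [exv] add [bqfa,tpbw] -> 11 lines: zszpp nyhz mrkf bqfa tpbw qky kqj psf cvkn dib lvmcc
Final line count: 11

Answer: 11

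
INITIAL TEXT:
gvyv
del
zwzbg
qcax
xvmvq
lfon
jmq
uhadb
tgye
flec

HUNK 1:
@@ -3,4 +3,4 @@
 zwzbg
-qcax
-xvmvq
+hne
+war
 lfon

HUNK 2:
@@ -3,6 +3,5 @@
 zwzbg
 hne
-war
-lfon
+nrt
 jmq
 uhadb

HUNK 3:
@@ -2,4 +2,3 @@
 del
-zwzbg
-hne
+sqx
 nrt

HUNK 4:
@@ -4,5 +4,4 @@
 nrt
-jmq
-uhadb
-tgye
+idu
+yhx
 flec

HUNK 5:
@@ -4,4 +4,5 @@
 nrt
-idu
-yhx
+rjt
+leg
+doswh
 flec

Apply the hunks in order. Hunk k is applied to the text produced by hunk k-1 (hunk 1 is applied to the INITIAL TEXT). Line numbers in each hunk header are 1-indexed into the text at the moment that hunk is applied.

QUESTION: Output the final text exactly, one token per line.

Hunk 1: at line 3 remove [qcax,xvmvq] add [hne,war] -> 10 lines: gvyv del zwzbg hne war lfon jmq uhadb tgye flec
Hunk 2: at line 3 remove [war,lfon] add [nrt] -> 9 lines: gvyv del zwzbg hne nrt jmq uhadb tgye flec
Hunk 3: at line 2 remove [zwzbg,hne] add [sqx] -> 8 lines: gvyv del sqx nrt jmq uhadb tgye flec
Hunk 4: at line 4 remove [jmq,uhadb,tgye] add [idu,yhx] -> 7 lines: gvyv del sqx nrt idu yhx flec
Hunk 5: at line 4 remove [idu,yhx] add [rjt,leg,doswh] -> 8 lines: gvyv del sqx nrt rjt leg doswh flec

Answer: gvyv
del
sqx
nrt
rjt
leg
doswh
flec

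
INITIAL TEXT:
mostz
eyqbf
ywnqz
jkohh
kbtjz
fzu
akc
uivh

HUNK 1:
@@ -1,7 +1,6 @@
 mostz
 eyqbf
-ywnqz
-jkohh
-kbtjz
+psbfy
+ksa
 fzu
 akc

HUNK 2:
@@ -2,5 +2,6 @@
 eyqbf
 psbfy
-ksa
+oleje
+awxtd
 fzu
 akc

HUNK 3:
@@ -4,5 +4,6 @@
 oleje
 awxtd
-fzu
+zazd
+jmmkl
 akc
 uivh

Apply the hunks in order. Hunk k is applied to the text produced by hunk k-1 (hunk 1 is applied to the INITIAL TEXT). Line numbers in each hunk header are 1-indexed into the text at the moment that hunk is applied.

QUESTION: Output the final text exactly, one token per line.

Hunk 1: at line 1 remove [ywnqz,jkohh,kbtjz] add [psbfy,ksa] -> 7 lines: mostz eyqbf psbfy ksa fzu akc uivh
Hunk 2: at line 2 remove [ksa] add [oleje,awxtd] -> 8 lines: mostz eyqbf psbfy oleje awxtd fzu akc uivh
Hunk 3: at line 4 remove [fzu] add [zazd,jmmkl] -> 9 lines: mostz eyqbf psbfy oleje awxtd zazd jmmkl akc uivh

Answer: mostz
eyqbf
psbfy
oleje
awxtd
zazd
jmmkl
akc
uivh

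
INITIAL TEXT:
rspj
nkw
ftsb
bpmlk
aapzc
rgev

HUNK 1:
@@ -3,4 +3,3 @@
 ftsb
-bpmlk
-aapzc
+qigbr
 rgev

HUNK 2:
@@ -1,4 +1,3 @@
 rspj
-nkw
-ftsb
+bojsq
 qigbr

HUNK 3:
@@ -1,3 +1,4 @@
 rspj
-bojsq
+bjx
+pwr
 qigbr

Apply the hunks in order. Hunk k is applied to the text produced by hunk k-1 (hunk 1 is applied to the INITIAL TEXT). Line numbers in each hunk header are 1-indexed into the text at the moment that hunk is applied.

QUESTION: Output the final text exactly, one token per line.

Hunk 1: at line 3 remove [bpmlk,aapzc] add [qigbr] -> 5 lines: rspj nkw ftsb qigbr rgev
Hunk 2: at line 1 remove [nkw,ftsb] add [bojsq] -> 4 lines: rspj bojsq qigbr rgev
Hunk 3: at line 1 remove [bojsq] add [bjx,pwr] -> 5 lines: rspj bjx pwr qigbr rgev

Answer: rspj
bjx
pwr
qigbr
rgev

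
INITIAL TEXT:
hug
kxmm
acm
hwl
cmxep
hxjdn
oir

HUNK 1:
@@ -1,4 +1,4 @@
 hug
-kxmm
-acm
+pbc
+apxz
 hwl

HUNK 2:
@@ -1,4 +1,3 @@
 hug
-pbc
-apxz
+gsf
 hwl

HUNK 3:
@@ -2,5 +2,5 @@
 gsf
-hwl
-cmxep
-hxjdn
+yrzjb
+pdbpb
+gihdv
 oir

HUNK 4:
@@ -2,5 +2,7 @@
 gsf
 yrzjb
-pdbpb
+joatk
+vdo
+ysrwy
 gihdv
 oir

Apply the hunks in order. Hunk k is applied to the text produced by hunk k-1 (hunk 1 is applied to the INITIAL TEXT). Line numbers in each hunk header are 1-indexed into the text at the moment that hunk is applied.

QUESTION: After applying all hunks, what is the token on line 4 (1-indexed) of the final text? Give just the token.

Answer: joatk

Derivation:
Hunk 1: at line 1 remove [kxmm,acm] add [pbc,apxz] -> 7 lines: hug pbc apxz hwl cmxep hxjdn oir
Hunk 2: at line 1 remove [pbc,apxz] add [gsf] -> 6 lines: hug gsf hwl cmxep hxjdn oir
Hunk 3: at line 2 remove [hwl,cmxep,hxjdn] add [yrzjb,pdbpb,gihdv] -> 6 lines: hug gsf yrzjb pdbpb gihdv oir
Hunk 4: at line 2 remove [pdbpb] add [joatk,vdo,ysrwy] -> 8 lines: hug gsf yrzjb joatk vdo ysrwy gihdv oir
Final line 4: joatk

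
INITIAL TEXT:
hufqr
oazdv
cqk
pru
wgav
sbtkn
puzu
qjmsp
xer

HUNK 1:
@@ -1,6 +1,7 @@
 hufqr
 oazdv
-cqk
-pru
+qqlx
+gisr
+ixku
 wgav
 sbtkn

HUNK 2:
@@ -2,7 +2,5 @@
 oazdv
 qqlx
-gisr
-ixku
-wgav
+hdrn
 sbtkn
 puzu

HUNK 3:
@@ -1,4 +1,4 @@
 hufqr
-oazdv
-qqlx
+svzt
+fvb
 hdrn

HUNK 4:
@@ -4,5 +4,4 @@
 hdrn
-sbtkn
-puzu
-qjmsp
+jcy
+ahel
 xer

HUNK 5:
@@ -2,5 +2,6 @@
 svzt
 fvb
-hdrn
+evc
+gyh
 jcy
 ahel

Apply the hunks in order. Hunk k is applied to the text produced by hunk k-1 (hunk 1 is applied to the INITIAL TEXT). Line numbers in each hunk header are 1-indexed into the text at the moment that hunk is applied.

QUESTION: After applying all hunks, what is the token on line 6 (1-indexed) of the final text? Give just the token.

Hunk 1: at line 1 remove [cqk,pru] add [qqlx,gisr,ixku] -> 10 lines: hufqr oazdv qqlx gisr ixku wgav sbtkn puzu qjmsp xer
Hunk 2: at line 2 remove [gisr,ixku,wgav] add [hdrn] -> 8 lines: hufqr oazdv qqlx hdrn sbtkn puzu qjmsp xer
Hunk 3: at line 1 remove [oazdv,qqlx] add [svzt,fvb] -> 8 lines: hufqr svzt fvb hdrn sbtkn puzu qjmsp xer
Hunk 4: at line 4 remove [sbtkn,puzu,qjmsp] add [jcy,ahel] -> 7 lines: hufqr svzt fvb hdrn jcy ahel xer
Hunk 5: at line 2 remove [hdrn] add [evc,gyh] -> 8 lines: hufqr svzt fvb evc gyh jcy ahel xer
Final line 6: jcy

Answer: jcy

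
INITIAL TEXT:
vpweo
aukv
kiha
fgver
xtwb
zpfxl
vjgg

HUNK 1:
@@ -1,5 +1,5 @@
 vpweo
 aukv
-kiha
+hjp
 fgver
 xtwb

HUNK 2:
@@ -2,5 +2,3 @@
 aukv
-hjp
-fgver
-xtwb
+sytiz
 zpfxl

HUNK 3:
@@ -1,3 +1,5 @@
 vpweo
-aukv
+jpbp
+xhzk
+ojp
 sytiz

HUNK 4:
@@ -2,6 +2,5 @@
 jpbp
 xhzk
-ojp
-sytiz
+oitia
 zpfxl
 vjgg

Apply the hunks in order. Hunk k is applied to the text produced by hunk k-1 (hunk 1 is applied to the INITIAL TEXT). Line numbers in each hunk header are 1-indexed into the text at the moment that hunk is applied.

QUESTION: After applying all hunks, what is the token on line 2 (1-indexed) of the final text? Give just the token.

Answer: jpbp

Derivation:
Hunk 1: at line 1 remove [kiha] add [hjp] -> 7 lines: vpweo aukv hjp fgver xtwb zpfxl vjgg
Hunk 2: at line 2 remove [hjp,fgver,xtwb] add [sytiz] -> 5 lines: vpweo aukv sytiz zpfxl vjgg
Hunk 3: at line 1 remove [aukv] add [jpbp,xhzk,ojp] -> 7 lines: vpweo jpbp xhzk ojp sytiz zpfxl vjgg
Hunk 4: at line 2 remove [ojp,sytiz] add [oitia] -> 6 lines: vpweo jpbp xhzk oitia zpfxl vjgg
Final line 2: jpbp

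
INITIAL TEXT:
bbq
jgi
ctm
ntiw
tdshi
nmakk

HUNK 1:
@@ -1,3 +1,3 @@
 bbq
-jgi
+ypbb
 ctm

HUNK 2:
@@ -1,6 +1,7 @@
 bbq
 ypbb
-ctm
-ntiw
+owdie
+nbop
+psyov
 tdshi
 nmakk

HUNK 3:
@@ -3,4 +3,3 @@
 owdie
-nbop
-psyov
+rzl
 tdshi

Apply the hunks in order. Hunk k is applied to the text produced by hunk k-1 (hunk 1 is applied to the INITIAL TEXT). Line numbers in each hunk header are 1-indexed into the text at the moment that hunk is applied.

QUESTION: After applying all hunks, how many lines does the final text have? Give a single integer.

Hunk 1: at line 1 remove [jgi] add [ypbb] -> 6 lines: bbq ypbb ctm ntiw tdshi nmakk
Hunk 2: at line 1 remove [ctm,ntiw] add [owdie,nbop,psyov] -> 7 lines: bbq ypbb owdie nbop psyov tdshi nmakk
Hunk 3: at line 3 remove [nbop,psyov] add [rzl] -> 6 lines: bbq ypbb owdie rzl tdshi nmakk
Final line count: 6

Answer: 6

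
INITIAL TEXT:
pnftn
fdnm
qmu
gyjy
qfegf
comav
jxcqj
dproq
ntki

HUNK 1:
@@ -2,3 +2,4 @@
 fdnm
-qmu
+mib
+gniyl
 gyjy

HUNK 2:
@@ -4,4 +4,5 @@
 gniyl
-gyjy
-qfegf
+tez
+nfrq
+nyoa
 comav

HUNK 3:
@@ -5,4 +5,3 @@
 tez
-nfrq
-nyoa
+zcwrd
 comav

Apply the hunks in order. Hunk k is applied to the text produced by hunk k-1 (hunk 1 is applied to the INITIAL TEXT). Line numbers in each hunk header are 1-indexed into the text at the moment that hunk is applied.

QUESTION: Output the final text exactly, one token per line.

Answer: pnftn
fdnm
mib
gniyl
tez
zcwrd
comav
jxcqj
dproq
ntki

Derivation:
Hunk 1: at line 2 remove [qmu] add [mib,gniyl] -> 10 lines: pnftn fdnm mib gniyl gyjy qfegf comav jxcqj dproq ntki
Hunk 2: at line 4 remove [gyjy,qfegf] add [tez,nfrq,nyoa] -> 11 lines: pnftn fdnm mib gniyl tez nfrq nyoa comav jxcqj dproq ntki
Hunk 3: at line 5 remove [nfrq,nyoa] add [zcwrd] -> 10 lines: pnftn fdnm mib gniyl tez zcwrd comav jxcqj dproq ntki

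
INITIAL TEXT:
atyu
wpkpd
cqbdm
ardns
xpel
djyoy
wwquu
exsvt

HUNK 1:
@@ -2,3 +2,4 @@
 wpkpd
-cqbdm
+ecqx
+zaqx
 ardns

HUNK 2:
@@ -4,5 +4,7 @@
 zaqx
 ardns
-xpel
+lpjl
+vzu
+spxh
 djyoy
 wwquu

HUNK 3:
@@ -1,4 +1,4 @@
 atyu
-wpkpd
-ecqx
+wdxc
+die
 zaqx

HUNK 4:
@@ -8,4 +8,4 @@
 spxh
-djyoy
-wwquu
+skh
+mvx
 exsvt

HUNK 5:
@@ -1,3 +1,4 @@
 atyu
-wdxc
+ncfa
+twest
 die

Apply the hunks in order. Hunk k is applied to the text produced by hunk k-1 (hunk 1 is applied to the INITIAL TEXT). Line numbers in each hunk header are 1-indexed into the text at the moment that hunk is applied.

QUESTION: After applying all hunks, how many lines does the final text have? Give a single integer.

Hunk 1: at line 2 remove [cqbdm] add [ecqx,zaqx] -> 9 lines: atyu wpkpd ecqx zaqx ardns xpel djyoy wwquu exsvt
Hunk 2: at line 4 remove [xpel] add [lpjl,vzu,spxh] -> 11 lines: atyu wpkpd ecqx zaqx ardns lpjl vzu spxh djyoy wwquu exsvt
Hunk 3: at line 1 remove [wpkpd,ecqx] add [wdxc,die] -> 11 lines: atyu wdxc die zaqx ardns lpjl vzu spxh djyoy wwquu exsvt
Hunk 4: at line 8 remove [djyoy,wwquu] add [skh,mvx] -> 11 lines: atyu wdxc die zaqx ardns lpjl vzu spxh skh mvx exsvt
Hunk 5: at line 1 remove [wdxc] add [ncfa,twest] -> 12 lines: atyu ncfa twest die zaqx ardns lpjl vzu spxh skh mvx exsvt
Final line count: 12

Answer: 12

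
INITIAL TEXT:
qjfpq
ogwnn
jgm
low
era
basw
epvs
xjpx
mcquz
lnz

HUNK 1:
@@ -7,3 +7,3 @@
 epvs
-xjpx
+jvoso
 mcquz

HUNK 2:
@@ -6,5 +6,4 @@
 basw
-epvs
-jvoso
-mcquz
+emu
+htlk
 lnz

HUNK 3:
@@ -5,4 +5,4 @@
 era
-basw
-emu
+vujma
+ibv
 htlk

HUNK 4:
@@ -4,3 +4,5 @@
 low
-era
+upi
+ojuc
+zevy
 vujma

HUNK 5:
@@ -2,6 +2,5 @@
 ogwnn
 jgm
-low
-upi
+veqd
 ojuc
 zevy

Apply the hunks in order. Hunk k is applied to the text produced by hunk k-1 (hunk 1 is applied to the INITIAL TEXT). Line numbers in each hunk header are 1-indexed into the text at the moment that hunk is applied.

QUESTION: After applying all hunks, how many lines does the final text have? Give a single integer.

Answer: 10

Derivation:
Hunk 1: at line 7 remove [xjpx] add [jvoso] -> 10 lines: qjfpq ogwnn jgm low era basw epvs jvoso mcquz lnz
Hunk 2: at line 6 remove [epvs,jvoso,mcquz] add [emu,htlk] -> 9 lines: qjfpq ogwnn jgm low era basw emu htlk lnz
Hunk 3: at line 5 remove [basw,emu] add [vujma,ibv] -> 9 lines: qjfpq ogwnn jgm low era vujma ibv htlk lnz
Hunk 4: at line 4 remove [era] add [upi,ojuc,zevy] -> 11 lines: qjfpq ogwnn jgm low upi ojuc zevy vujma ibv htlk lnz
Hunk 5: at line 2 remove [low,upi] add [veqd] -> 10 lines: qjfpq ogwnn jgm veqd ojuc zevy vujma ibv htlk lnz
Final line count: 10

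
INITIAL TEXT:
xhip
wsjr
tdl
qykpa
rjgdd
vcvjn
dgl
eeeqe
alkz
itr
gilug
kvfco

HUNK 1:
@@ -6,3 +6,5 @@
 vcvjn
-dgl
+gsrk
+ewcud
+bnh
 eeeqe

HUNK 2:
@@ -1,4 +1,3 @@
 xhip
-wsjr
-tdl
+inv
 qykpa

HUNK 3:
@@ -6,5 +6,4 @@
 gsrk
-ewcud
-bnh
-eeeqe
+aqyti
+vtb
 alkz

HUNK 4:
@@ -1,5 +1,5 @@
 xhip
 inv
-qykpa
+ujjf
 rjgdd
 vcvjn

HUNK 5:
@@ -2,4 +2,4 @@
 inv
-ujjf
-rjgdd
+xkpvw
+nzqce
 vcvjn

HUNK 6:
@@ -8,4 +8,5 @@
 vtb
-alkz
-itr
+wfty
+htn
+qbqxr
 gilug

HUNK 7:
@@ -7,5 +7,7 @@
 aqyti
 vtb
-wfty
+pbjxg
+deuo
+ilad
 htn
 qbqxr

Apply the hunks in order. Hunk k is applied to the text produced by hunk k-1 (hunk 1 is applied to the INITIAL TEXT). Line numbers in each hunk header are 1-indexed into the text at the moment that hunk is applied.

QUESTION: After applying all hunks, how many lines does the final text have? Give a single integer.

Hunk 1: at line 6 remove [dgl] add [gsrk,ewcud,bnh] -> 14 lines: xhip wsjr tdl qykpa rjgdd vcvjn gsrk ewcud bnh eeeqe alkz itr gilug kvfco
Hunk 2: at line 1 remove [wsjr,tdl] add [inv] -> 13 lines: xhip inv qykpa rjgdd vcvjn gsrk ewcud bnh eeeqe alkz itr gilug kvfco
Hunk 3: at line 6 remove [ewcud,bnh,eeeqe] add [aqyti,vtb] -> 12 lines: xhip inv qykpa rjgdd vcvjn gsrk aqyti vtb alkz itr gilug kvfco
Hunk 4: at line 1 remove [qykpa] add [ujjf] -> 12 lines: xhip inv ujjf rjgdd vcvjn gsrk aqyti vtb alkz itr gilug kvfco
Hunk 5: at line 2 remove [ujjf,rjgdd] add [xkpvw,nzqce] -> 12 lines: xhip inv xkpvw nzqce vcvjn gsrk aqyti vtb alkz itr gilug kvfco
Hunk 6: at line 8 remove [alkz,itr] add [wfty,htn,qbqxr] -> 13 lines: xhip inv xkpvw nzqce vcvjn gsrk aqyti vtb wfty htn qbqxr gilug kvfco
Hunk 7: at line 7 remove [wfty] add [pbjxg,deuo,ilad] -> 15 lines: xhip inv xkpvw nzqce vcvjn gsrk aqyti vtb pbjxg deuo ilad htn qbqxr gilug kvfco
Final line count: 15

Answer: 15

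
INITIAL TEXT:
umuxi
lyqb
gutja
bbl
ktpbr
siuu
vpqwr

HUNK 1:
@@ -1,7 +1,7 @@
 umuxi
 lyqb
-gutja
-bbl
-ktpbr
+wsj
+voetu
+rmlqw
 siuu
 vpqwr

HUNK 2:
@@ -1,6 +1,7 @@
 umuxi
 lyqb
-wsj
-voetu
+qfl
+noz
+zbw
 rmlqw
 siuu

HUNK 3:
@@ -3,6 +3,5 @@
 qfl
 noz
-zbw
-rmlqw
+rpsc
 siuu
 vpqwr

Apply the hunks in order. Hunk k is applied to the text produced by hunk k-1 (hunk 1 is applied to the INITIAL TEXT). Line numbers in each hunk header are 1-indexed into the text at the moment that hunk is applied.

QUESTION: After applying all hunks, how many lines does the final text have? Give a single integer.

Answer: 7

Derivation:
Hunk 1: at line 1 remove [gutja,bbl,ktpbr] add [wsj,voetu,rmlqw] -> 7 lines: umuxi lyqb wsj voetu rmlqw siuu vpqwr
Hunk 2: at line 1 remove [wsj,voetu] add [qfl,noz,zbw] -> 8 lines: umuxi lyqb qfl noz zbw rmlqw siuu vpqwr
Hunk 3: at line 3 remove [zbw,rmlqw] add [rpsc] -> 7 lines: umuxi lyqb qfl noz rpsc siuu vpqwr
Final line count: 7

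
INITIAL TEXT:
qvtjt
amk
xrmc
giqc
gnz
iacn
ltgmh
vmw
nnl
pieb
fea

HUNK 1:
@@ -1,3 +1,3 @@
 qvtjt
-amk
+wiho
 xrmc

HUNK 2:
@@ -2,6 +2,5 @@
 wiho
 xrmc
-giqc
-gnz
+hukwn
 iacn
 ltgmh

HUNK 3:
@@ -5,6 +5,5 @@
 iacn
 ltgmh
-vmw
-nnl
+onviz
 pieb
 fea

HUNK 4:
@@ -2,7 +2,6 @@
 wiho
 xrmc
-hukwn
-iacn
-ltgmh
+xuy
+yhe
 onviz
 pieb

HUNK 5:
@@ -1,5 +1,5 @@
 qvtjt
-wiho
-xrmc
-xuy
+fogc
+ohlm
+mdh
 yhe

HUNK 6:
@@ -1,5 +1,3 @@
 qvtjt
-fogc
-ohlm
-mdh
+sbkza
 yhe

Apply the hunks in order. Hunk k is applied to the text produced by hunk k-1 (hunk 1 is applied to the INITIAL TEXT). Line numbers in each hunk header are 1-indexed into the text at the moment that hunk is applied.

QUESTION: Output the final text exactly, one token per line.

Hunk 1: at line 1 remove [amk] add [wiho] -> 11 lines: qvtjt wiho xrmc giqc gnz iacn ltgmh vmw nnl pieb fea
Hunk 2: at line 2 remove [giqc,gnz] add [hukwn] -> 10 lines: qvtjt wiho xrmc hukwn iacn ltgmh vmw nnl pieb fea
Hunk 3: at line 5 remove [vmw,nnl] add [onviz] -> 9 lines: qvtjt wiho xrmc hukwn iacn ltgmh onviz pieb fea
Hunk 4: at line 2 remove [hukwn,iacn,ltgmh] add [xuy,yhe] -> 8 lines: qvtjt wiho xrmc xuy yhe onviz pieb fea
Hunk 5: at line 1 remove [wiho,xrmc,xuy] add [fogc,ohlm,mdh] -> 8 lines: qvtjt fogc ohlm mdh yhe onviz pieb fea
Hunk 6: at line 1 remove [fogc,ohlm,mdh] add [sbkza] -> 6 lines: qvtjt sbkza yhe onviz pieb fea

Answer: qvtjt
sbkza
yhe
onviz
pieb
fea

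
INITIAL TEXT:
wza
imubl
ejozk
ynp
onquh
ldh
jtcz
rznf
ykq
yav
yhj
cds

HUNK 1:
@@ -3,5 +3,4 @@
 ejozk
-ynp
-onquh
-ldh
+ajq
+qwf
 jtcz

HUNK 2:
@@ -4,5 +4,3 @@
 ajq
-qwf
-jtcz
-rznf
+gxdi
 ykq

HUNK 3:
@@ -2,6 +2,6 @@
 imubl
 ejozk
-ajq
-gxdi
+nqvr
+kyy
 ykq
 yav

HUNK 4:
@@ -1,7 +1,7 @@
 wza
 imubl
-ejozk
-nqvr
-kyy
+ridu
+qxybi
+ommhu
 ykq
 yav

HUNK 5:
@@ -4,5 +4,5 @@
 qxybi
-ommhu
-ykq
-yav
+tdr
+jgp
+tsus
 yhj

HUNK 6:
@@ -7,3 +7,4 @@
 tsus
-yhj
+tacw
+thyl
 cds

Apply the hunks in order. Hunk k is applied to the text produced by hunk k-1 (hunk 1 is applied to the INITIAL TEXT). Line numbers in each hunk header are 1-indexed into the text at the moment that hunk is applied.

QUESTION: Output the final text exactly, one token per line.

Answer: wza
imubl
ridu
qxybi
tdr
jgp
tsus
tacw
thyl
cds

Derivation:
Hunk 1: at line 3 remove [ynp,onquh,ldh] add [ajq,qwf] -> 11 lines: wza imubl ejozk ajq qwf jtcz rznf ykq yav yhj cds
Hunk 2: at line 4 remove [qwf,jtcz,rznf] add [gxdi] -> 9 lines: wza imubl ejozk ajq gxdi ykq yav yhj cds
Hunk 3: at line 2 remove [ajq,gxdi] add [nqvr,kyy] -> 9 lines: wza imubl ejozk nqvr kyy ykq yav yhj cds
Hunk 4: at line 1 remove [ejozk,nqvr,kyy] add [ridu,qxybi,ommhu] -> 9 lines: wza imubl ridu qxybi ommhu ykq yav yhj cds
Hunk 5: at line 4 remove [ommhu,ykq,yav] add [tdr,jgp,tsus] -> 9 lines: wza imubl ridu qxybi tdr jgp tsus yhj cds
Hunk 6: at line 7 remove [yhj] add [tacw,thyl] -> 10 lines: wza imubl ridu qxybi tdr jgp tsus tacw thyl cds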